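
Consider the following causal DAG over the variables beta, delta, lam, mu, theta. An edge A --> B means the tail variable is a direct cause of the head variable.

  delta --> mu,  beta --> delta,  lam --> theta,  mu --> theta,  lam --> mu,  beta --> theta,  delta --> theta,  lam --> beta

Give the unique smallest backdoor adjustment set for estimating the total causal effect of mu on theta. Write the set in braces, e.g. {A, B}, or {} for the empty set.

{delta, lam}

Variables eligible for adjustment (non-descendants of mu, excluding mu and theta): {beta, delta, lam}.
Backdoor paths from mu to theta:
  P1: mu <- lam -> beta -> delta -> theta
  P2: mu <- lam -> beta -> theta
  P3: mu <- lam -> theta
  P4: mu <- delta <- beta <- lam -> theta
  P5: mu <- delta <- beta -> theta
  P6: mu <- delta -> theta
The empty set is not sufficient: P1 (mu <- lam -> beta -> delta -> theta) has no collider blocking it and no conditioned non-collider, so it is open.
Try {delta, lam}:
  P1: blocked at fork node lam ∈ conditioning set.
  P2: blocked at fork node lam ∈ conditioning set.
  P3: blocked at fork node lam ∈ conditioning set.
  P4: blocked at chain node delta ∈ conditioning set.
  P5: blocked at chain node delta ∈ conditioning set.
  P6: blocked at fork node delta ∈ conditioning set.
{delta, lam} contains no descendant of mu and blocks every backdoor path.
Every element of {delta, lam} is needed (dropping delta leaves P5 open; dropping lam leaves P2 open), so no proper subset is valid.
Among all size-2 subsets of the eligible variables, only {delta, lam} blocks every backdoor path, so it is the unique smallest valid adjustment set.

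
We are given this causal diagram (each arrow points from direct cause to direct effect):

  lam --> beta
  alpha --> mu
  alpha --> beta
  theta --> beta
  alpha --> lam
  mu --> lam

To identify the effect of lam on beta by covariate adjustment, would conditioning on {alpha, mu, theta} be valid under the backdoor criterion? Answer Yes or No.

Backdoor paths from lam to beta (paths whose first edge points into lam):
  P1: lam <- alpha -> beta
  P2: lam <- mu <- alpha -> beta
Condition 1 (no descendant of lam in the set): holds — descendants of lam are {beta}; none are in {alpha, mu, theta}.
Condition 2 (every backdoor path blocked by {alpha, mu, theta}):
  P1: blocked at fork node alpha ∈ conditioning set.
  P2: blocked at chain node mu ∈ conditioning set.
{alpha, mu, theta} satisfies the backdoor criterion.

Yes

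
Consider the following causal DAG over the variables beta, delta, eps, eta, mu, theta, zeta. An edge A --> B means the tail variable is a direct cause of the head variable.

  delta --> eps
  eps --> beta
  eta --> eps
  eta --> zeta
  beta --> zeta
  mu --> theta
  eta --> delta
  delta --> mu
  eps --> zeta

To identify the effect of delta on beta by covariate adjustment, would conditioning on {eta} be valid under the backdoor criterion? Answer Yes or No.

Yes

Backdoor paths from delta to beta (paths whose first edge points into delta):
  P1: delta <- eta -> eps -> beta
  P2: delta <- eta -> eps -> zeta <- beta
  P3: delta <- eta -> zeta <- eps -> beta
  P4: delta <- eta -> zeta <- beta
Condition 1 (no descendant of delta in the set): holds — descendants of delta are {beta, eps, mu, theta, zeta}; none are in {eta}.
Condition 2 (every backdoor path blocked by {eta}):
  P1: blocked at fork node eta ∈ conditioning set.
  P2: blocked at fork node eta ∈ conditioning set.
  P3: blocked at fork node eta ∈ conditioning set.
  P4: blocked at fork node eta ∈ conditioning set.
{eta} satisfies the backdoor criterion.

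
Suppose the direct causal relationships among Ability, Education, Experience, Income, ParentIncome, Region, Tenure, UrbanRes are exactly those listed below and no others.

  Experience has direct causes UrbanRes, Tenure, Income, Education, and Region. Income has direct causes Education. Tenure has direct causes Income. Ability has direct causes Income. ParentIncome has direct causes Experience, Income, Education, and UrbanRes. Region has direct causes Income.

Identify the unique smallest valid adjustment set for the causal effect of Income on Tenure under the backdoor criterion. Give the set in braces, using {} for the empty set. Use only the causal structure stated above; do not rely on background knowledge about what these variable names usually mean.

Variables eligible for adjustment (non-descendants of Income, excluding Income and Tenure): {Education, UrbanRes}.
Backdoor paths from Income to Tenure:
  P1: Income <- Education -> Experience <- Tenure
  P2: Income <- Education -> ParentIncome <- UrbanRes -> Experience <- Tenure
  P3: Income <- Education -> ParentIncome <- Experience <- Tenure
Each backdoor path contains an unconditioned collider, so every path is already blocked with the empty conditioning set:
  P1: blocked at collider Experience (neither it nor any descendant is in the conditioning set).
  P2: blocked at collider ParentIncome (neither it nor any descendant is in the conditioning set).
  P3: blocked at collider ParentIncome (neither it nor any descendant is in the conditioning set).
The empty set is therefore the unique smallest valid set.

{}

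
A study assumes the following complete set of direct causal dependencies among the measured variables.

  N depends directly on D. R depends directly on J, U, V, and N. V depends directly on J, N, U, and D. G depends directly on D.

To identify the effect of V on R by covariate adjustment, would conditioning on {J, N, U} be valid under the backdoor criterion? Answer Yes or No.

Backdoor paths from V to R (paths whose first edge points into V):
  P1: V <- U -> R
  P2: V <- D -> N -> R
  P3: V <- N -> R
  P4: V <- J -> R
Condition 1 (no descendant of V in the set): holds — descendants of V are {R}; none are in {J, N, U}.
Condition 2 (every backdoor path blocked by {J, N, U}):
  P1: blocked at fork node U ∈ conditioning set.
  P2: blocked at chain node N ∈ conditioning set.
  P3: blocked at fork node N ∈ conditioning set.
  P4: blocked at fork node J ∈ conditioning set.
{J, N, U} satisfies the backdoor criterion.

Yes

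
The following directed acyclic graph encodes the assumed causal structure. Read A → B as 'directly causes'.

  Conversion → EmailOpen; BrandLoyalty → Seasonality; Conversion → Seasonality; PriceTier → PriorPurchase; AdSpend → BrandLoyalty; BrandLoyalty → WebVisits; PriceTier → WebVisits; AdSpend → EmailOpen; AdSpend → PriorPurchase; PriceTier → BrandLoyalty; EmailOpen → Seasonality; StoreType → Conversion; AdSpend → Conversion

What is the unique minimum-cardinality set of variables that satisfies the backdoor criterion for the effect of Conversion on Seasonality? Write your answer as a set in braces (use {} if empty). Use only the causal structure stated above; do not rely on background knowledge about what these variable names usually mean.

Variables eligible for adjustment (non-descendants of Conversion, excluding Conversion and Seasonality): {AdSpend, BrandLoyalty, PriceTier, PriorPurchase, StoreType, WebVisits}.
Backdoor paths from Conversion to Seasonality:
  P1: Conversion <- AdSpend -> BrandLoyalty -> Seasonality
  P2: Conversion <- AdSpend -> EmailOpen -> Seasonality
  P3: Conversion <- AdSpend -> PriorPurchase <- PriceTier -> BrandLoyalty -> Seasonality
  P4: Conversion <- AdSpend -> PriorPurchase <- PriceTier -> WebVisits <- BrandLoyalty -> Seasonality
The empty set is not sufficient: P1 (Conversion <- AdSpend -> BrandLoyalty -> Seasonality) has no collider blocking it and no conditioned non-collider, so it is open.
Try {AdSpend}:
  P1: blocked at fork node AdSpend ∈ conditioning set.
  P2: blocked at fork node AdSpend ∈ conditioning set.
  P3: blocked at fork node AdSpend ∈ conditioning set.
  P4: blocked at fork node AdSpend ∈ conditioning set.
{AdSpend} contains no descendant of Conversion and blocks every backdoor path.
No other singleton works — e.g. {PriceTier} leaves P1 open — so {AdSpend} is the unique smallest valid adjustment set.

{AdSpend}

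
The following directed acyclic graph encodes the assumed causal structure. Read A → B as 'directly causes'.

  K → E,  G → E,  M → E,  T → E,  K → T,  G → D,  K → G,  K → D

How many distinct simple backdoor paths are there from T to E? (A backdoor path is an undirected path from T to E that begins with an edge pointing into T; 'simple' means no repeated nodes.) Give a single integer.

A backdoor path from T to E is any simple undirected path whose first edge points into T (i.e. leaves T via a parent).
Parents of T: {K}.
Enumerating:
  P1: T <- K -> G -> E
  P2: T <- K -> E
  P3: T <- K -> D <- G -> E
That exhausts the simple backdoor paths. Count: 3.

3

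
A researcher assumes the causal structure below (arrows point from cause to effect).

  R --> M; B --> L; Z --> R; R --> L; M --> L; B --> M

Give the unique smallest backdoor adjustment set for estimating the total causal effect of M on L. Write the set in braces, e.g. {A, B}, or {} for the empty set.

{B, R}

Variables eligible for adjustment (non-descendants of M, excluding M and L): {B, R, Z}.
Backdoor paths from M to L:
  P1: M <- R -> L
  P2: M <- B -> L
The empty set is not sufficient: P1 (M <- R -> L) has no collider blocking it and no conditioned non-collider, so it is open.
Try {B, R}:
  P1: blocked at fork node R ∈ conditioning set.
  P2: blocked at fork node B ∈ conditioning set.
{B, R} contains no descendant of M and blocks every backdoor path.
Every element of {B, R} is needed (dropping B leaves P2 open; dropping R leaves P1 open), so no proper subset is valid.
Among all size-2 subsets of the eligible variables, only {B, R} blocks every backdoor path, so it is the unique smallest valid adjustment set.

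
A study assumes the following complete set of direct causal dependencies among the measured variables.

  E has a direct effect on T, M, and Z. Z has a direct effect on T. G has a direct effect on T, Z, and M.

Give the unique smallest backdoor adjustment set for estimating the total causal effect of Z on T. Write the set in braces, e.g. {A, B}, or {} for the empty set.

Variables eligible for adjustment (non-descendants of Z, excluding Z and T): {E, G, M}.
Backdoor paths from Z to T:
  P1: Z <- E -> T
  P2: Z <- E -> M <- G -> T
  P3: Z <- G -> T
  P4: Z <- G -> M <- E -> T
The empty set is not sufficient: P1 (Z <- E -> T) has no collider blocking it and no conditioned non-collider, so it is open.
Try {E, G}:
  P1: blocked at fork node E ∈ conditioning set.
  P2: blocked at fork node E ∈ conditioning set.
  P3: blocked at fork node G ∈ conditioning set.
  P4: blocked at fork node G ∈ conditioning set.
{E, G} contains no descendant of Z and blocks every backdoor path.
Every element of {E, G} is needed (dropping E leaves P1 open; dropping G leaves P3 open), so no proper subset is valid.
Among all size-2 subsets of the eligible variables, only {E, G} blocks every backdoor path, so it is the unique smallest valid adjustment set.

{E, G}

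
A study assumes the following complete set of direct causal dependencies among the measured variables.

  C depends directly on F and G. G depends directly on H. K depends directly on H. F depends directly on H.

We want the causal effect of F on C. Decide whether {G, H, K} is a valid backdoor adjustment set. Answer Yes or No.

Yes

Backdoor paths from F to C (paths whose first edge points into F):
  P1: F <- H -> G -> C
Condition 1 (no descendant of F in the set): holds — descendants of F are {C}; none are in {G, H, K}.
Condition 2 (every backdoor path blocked by {G, H, K}):
  P1: blocked at fork node H ∈ conditioning set.
{G, H, K} satisfies the backdoor criterion.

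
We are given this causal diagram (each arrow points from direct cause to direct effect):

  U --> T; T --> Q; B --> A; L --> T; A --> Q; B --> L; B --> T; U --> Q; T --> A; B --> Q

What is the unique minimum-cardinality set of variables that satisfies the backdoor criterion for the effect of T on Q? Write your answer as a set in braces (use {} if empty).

Variables eligible for adjustment (non-descendants of T, excluding T and Q): {B, L, U}.
Backdoor paths from T to Q:
  P1: T <- B -> A -> Q
  P2: T <- B -> Q
  P3: T <- L <- B -> A -> Q
  P4: T <- L <- B -> Q
  P5: T <- U -> Q
The empty set is not sufficient: P1 (T <- B -> A -> Q) has no collider blocking it and no conditioned non-collider, so it is open.
Try {B, U}:
  P1: blocked at fork node B ∈ conditioning set.
  P2: blocked at fork node B ∈ conditioning set.
  P3: blocked at fork node B ∈ conditioning set.
  P4: blocked at fork node B ∈ conditioning set.
  P5: blocked at fork node U ∈ conditioning set.
{B, U} contains no descendant of T and blocks every backdoor path.
Every element of {B, U} is needed (dropping B leaves P1 open; dropping U leaves P5 open), so no proper subset is valid.
Among all size-2 subsets of the eligible variables, only {B, U} blocks every backdoor path, so it is the unique smallest valid adjustment set.

{B, U}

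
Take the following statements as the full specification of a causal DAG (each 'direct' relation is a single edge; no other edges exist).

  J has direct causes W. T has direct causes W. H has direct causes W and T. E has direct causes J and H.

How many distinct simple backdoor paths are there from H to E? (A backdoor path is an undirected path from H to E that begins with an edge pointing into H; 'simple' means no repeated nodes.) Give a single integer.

A backdoor path from H to E is any simple undirected path whose first edge points into H (i.e. leaves H via a parent).
Parents of H: {T, W}.
Enumerating:
  P1: H <- W -> J -> E
  P2: H <- T <- W -> J -> E
That exhausts the simple backdoor paths. Count: 2.

2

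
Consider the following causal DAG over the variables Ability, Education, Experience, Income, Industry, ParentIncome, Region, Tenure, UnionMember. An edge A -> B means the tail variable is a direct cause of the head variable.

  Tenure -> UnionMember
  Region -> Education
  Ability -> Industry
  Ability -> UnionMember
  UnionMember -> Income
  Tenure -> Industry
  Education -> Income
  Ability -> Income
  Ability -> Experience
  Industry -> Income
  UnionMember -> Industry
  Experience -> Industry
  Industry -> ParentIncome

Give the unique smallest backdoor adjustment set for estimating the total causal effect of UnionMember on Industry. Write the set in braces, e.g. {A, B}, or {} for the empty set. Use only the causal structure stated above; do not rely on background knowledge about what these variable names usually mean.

Variables eligible for adjustment (non-descendants of UnionMember, excluding UnionMember and Industry): {Ability, Education, Experience, Region, Tenure}.
Backdoor paths from UnionMember to Industry:
  P1: UnionMember <- Tenure -> Industry
  P2: UnionMember <- Ability -> Experience -> Industry
  P3: UnionMember <- Ability -> Industry
  P4: UnionMember <- Ability -> Income <- Industry
The empty set is not sufficient: P1 (UnionMember <- Tenure -> Industry) has no collider blocking it and no conditioned non-collider, so it is open.
Try {Ability, Tenure}:
  P1: blocked at fork node Tenure ∈ conditioning set.
  P2: blocked at fork node Ability ∈ conditioning set.
  P3: blocked at fork node Ability ∈ conditioning set.
  P4: blocked at fork node Ability ∈ conditioning set.
{Ability, Tenure} contains no descendant of UnionMember and blocks every backdoor path.
Every element of {Ability, Tenure} is needed (dropping Ability leaves P2 open; dropping Tenure leaves P1 open), so no proper subset is valid.
Among all size-2 subsets of the eligible variables, only {Ability, Tenure} blocks every backdoor path, so it is the unique smallest valid adjustment set.

{Ability, Tenure}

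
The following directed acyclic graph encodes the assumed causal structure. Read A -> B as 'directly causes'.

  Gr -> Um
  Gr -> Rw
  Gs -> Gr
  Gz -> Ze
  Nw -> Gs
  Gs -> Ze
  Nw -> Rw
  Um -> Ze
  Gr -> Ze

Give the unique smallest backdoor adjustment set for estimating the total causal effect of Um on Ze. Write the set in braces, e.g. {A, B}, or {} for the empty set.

{Gr}

Variables eligible for adjustment (non-descendants of Um, excluding Um and Ze): {Gr, Gs, Gz, Nw, Rw}.
Backdoor paths from Um to Ze:
  P1: Um <- Gr <- Gs -> Ze
  P2: Um <- Gr -> Ze
  P3: Um <- Gr -> Rw <- Nw -> Gs -> Ze
The empty set is not sufficient: P1 (Um <- Gr <- Gs -> Ze) has no collider blocking it and no conditioned non-collider, so it is open.
Try {Gr}:
  P1: blocked at chain node Gr ∈ conditioning set.
  P2: blocked at fork node Gr ∈ conditioning set.
  P3: blocked at fork node Gr ∈ conditioning set.
{Gr} contains no descendant of Um and blocks every backdoor path.
No other singleton works — e.g. {Nw} leaves P1 open — so {Gr} is the unique smallest valid adjustment set.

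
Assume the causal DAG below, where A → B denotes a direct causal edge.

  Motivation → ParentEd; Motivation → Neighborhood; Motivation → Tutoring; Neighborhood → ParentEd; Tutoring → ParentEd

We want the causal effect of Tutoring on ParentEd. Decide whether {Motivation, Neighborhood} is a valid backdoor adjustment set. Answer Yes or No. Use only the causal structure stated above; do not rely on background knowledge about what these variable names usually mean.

Yes

Backdoor paths from Tutoring to ParentEd (paths whose first edge points into Tutoring):
  P1: Tutoring <- Motivation -> Neighborhood -> ParentEd
  P2: Tutoring <- Motivation -> ParentEd
Condition 1 (no descendant of Tutoring in the set): holds — descendants of Tutoring are {ParentEd}; none are in {Motivation, Neighborhood}.
Condition 2 (every backdoor path blocked by {Motivation, Neighborhood}):
  P1: blocked at fork node Motivation ∈ conditioning set.
  P2: blocked at fork node Motivation ∈ conditioning set.
{Motivation, Neighborhood} satisfies the backdoor criterion.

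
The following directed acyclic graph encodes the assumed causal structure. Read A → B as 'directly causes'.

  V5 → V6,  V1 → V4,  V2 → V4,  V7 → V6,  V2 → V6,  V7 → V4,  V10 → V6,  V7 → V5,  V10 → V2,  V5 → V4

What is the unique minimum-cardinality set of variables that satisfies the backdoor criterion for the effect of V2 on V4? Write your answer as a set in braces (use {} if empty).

{}

Variables eligible for adjustment (non-descendants of V2, excluding V2 and V4): {V1, V10, V5, V7}.
Backdoor paths from V2 to V4:
  P1: V2 <- V10 -> V6 <- V7 -> V5 -> V4
  P2: V2 <- V10 -> V6 <- V7 -> V4
  P3: V2 <- V10 -> V6 <- V5 <- V7 -> V4
  P4: V2 <- V10 -> V6 <- V5 -> V4
Each backdoor path contains an unconditioned collider, so every path is already blocked with the empty conditioning set:
  P1: blocked at collider V6 (neither it nor any descendant is in the conditioning set).
  P2: blocked at collider V6 (neither it nor any descendant is in the conditioning set).
  P3: blocked at collider V6 (neither it nor any descendant is in the conditioning set).
  P4: blocked at collider V6 (neither it nor any descendant is in the conditioning set).
The empty set is therefore the unique smallest valid set.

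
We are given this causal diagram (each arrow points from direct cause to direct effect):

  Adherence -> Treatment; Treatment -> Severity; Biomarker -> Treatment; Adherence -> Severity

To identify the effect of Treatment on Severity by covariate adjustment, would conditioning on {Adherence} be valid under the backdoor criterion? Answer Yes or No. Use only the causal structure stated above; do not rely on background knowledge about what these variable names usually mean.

Backdoor paths from Treatment to Severity (paths whose first edge points into Treatment):
  P1: Treatment <- Adherence -> Severity
Condition 1 (no descendant of Treatment in the set): holds — descendants of Treatment are {Severity}; none are in {Adherence}.
Condition 2 (every backdoor path blocked by {Adherence}):
  P1: blocked at fork node Adherence ∈ conditioning set.
{Adherence} satisfies the backdoor criterion.

Yes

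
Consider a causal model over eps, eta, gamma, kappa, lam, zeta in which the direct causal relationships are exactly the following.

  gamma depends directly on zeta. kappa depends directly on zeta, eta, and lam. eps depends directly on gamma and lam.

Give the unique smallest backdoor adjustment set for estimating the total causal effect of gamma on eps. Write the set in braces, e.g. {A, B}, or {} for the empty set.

Variables eligible for adjustment (non-descendants of gamma, excluding gamma and eps): {eta, kappa, lam, zeta}.
Backdoor paths from gamma to eps:
  P1: gamma <- zeta -> kappa <- lam -> eps
Each backdoor path contains an unconditioned collider, so every path is already blocked with the empty conditioning set:
  P1: blocked at collider kappa (neither it nor any descendant is in the conditioning set).
The empty set is therefore the unique smallest valid set.

{}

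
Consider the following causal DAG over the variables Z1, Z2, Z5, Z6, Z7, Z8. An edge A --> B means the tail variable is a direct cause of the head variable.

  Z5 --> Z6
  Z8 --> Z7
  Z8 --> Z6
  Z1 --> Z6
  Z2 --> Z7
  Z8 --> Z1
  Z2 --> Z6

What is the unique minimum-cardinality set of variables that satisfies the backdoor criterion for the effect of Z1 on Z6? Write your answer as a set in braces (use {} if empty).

{Z8}

Variables eligible for adjustment (non-descendants of Z1, excluding Z1 and Z6): {Z2, Z5, Z7, Z8}.
Backdoor paths from Z1 to Z6:
  P1: Z1 <- Z8 -> Z7 <- Z2 -> Z6
  P2: Z1 <- Z8 -> Z6
The empty set is not sufficient: P2 (Z1 <- Z8 -> Z6) has no collider blocking it and no conditioned non-collider, so it is open.
Try {Z8}:
  P1: blocked at fork node Z8 ∈ conditioning set.
  P2: blocked at fork node Z8 ∈ conditioning set.
{Z8} contains no descendant of Z1 and blocks every backdoor path.
No other singleton works — e.g. {Z5} leaves P2 open — so {Z8} is the unique smallest valid adjustment set.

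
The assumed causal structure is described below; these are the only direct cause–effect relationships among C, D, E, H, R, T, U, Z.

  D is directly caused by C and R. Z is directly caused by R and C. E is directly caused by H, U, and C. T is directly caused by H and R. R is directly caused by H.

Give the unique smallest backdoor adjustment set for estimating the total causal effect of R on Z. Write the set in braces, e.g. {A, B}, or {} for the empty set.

Variables eligible for adjustment (non-descendants of R, excluding R and Z): {C, E, H, U}.
Backdoor paths from R to Z:
  P1: R <- H -> E <- C -> Z
Each backdoor path contains an unconditioned collider, so every path is already blocked with the empty conditioning set:
  P1: blocked at collider E (neither it nor any descendant is in the conditioning set).
The empty set is therefore the unique smallest valid set.

{}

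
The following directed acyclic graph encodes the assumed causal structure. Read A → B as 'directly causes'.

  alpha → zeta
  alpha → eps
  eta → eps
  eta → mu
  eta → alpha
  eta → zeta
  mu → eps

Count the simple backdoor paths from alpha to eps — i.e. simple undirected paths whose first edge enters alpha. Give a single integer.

A backdoor path from alpha to eps is any simple undirected path whose first edge points into alpha (i.e. leaves alpha via a parent).
Parents of alpha: {eta}.
Enumerating:
  P1: alpha <- eta -> mu -> eps
  P2: alpha <- eta -> eps
That exhausts the simple backdoor paths. Count: 2.

2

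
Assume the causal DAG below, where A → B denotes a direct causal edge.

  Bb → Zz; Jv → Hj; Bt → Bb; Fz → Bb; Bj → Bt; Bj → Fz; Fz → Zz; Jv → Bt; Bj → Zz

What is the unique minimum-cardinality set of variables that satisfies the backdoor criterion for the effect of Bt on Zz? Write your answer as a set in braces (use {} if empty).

{Bj}

Variables eligible for adjustment (non-descendants of Bt, excluding Bt and Zz): {Bj, Fz, Hj, Jv}.
Backdoor paths from Bt to Zz:
  P1: Bt <- Bj -> Fz -> Bb -> Zz
  P2: Bt <- Bj -> Fz -> Zz
  P3: Bt <- Bj -> Zz
The empty set is not sufficient: P1 (Bt <- Bj -> Fz -> Bb -> Zz) has no collider blocking it and no conditioned non-collider, so it is open.
Try {Bj}:
  P1: blocked at fork node Bj ∈ conditioning set.
  P2: blocked at fork node Bj ∈ conditioning set.
  P3: blocked at fork node Bj ∈ conditioning set.
{Bj} contains no descendant of Bt and blocks every backdoor path.
No other singleton works — e.g. {Jv} leaves P1 open — so {Bj} is the unique smallest valid adjustment set.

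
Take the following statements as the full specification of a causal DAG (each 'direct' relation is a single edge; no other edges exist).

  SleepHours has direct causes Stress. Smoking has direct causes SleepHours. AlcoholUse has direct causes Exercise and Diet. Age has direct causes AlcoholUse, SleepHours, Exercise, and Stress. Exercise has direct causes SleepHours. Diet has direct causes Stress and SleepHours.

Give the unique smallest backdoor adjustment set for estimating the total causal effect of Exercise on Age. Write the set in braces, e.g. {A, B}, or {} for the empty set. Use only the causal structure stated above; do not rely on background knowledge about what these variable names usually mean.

{SleepHours}

Variables eligible for adjustment (non-descendants of Exercise, excluding Exercise and Age): {Diet, SleepHours, Smoking, Stress}.
Backdoor paths from Exercise to Age:
  P1: Exercise <- SleepHours <- Stress -> Diet -> AlcoholUse -> Age
  P2: Exercise <- SleepHours <- Stress -> Age
  P3: Exercise <- SleepHours -> Diet <- Stress -> Age
  P4: Exercise <- SleepHours -> Diet -> AlcoholUse -> Age
  P5: Exercise <- SleepHours -> Age
The empty set is not sufficient: P1 (Exercise <- SleepHours <- Stress -> Diet -> AlcoholUse -> Age) has no collider blocking it and no conditioned non-collider, so it is open.
Try {SleepHours}:
  P1: blocked at chain node SleepHours ∈ conditioning set.
  P2: blocked at chain node SleepHours ∈ conditioning set.
  P3: blocked at fork node SleepHours ∈ conditioning set.
  P4: blocked at fork node SleepHours ∈ conditioning set.
  P5: blocked at fork node SleepHours ∈ conditioning set.
{SleepHours} contains no descendant of Exercise and blocks every backdoor path.
No other singleton works — e.g. {Stress} leaves P4 open — so {SleepHours} is the unique smallest valid adjustment set.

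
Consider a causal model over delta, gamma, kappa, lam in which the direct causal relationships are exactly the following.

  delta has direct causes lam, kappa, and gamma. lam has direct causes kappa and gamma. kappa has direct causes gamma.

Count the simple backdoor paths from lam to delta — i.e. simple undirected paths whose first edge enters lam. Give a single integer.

A backdoor path from lam to delta is any simple undirected path whose first edge points into lam (i.e. leaves lam via a parent).
Parents of lam: {gamma, kappa}.
Enumerating:
  P1: lam <- gamma -> kappa -> delta
  P2: lam <- gamma -> delta
  P3: lam <- kappa <- gamma -> delta
  P4: lam <- kappa -> delta
That exhausts the simple backdoor paths. Count: 4.

4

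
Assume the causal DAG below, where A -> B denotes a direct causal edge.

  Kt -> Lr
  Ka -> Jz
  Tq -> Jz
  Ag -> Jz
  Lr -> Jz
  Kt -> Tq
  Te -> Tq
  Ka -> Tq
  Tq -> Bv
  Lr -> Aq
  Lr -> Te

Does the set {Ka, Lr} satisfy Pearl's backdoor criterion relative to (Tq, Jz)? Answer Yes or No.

Yes

Backdoor paths from Tq to Jz (paths whose first edge points into Tq):
  P1: Tq <- Ka -> Jz
  P2: Tq <- Kt -> Lr -> Jz
  P3: Tq <- Te <- Lr -> Jz
Condition 1 (no descendant of Tq in the set): holds — descendants of Tq are {Bv, Jz}; none are in {Ka, Lr}.
Condition 2 (every backdoor path blocked by {Ka, Lr}):
  P1: blocked at fork node Ka ∈ conditioning set.
  P2: blocked at chain node Lr ∈ conditioning set.
  P3: blocked at fork node Lr ∈ conditioning set.
{Ka, Lr} satisfies the backdoor criterion.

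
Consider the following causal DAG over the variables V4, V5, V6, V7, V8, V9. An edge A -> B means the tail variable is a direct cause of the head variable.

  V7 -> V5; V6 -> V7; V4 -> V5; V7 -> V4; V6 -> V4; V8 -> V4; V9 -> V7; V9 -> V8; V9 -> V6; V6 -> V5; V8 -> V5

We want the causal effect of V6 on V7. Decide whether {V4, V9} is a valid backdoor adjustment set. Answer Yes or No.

Backdoor paths from V6 to V7 (paths whose first edge points into V6):
  P1: V6 <- V9 -> V7
  P2: V6 <- V9 -> V8 -> V4 <- V7
  P3: V6 <- V9 -> V8 -> V4 -> V5 <- V7
  P4: V6 <- V9 -> V8 -> V5 <- V7
  P5: V6 <- V9 -> V8 -> V5 <- V4 <- V7
Condition 1 (no descendant of V6 in the set): FAILS — V4 is a descendant of V6.
Condition 2 (every backdoor path blocked by {V4, V9}):
  P1: blocked at fork node V9 ∈ conditioning set.
  P2: blocked at fork node V9 ∈ conditioning set.
  P3: blocked at fork node V9 ∈ conditioning set.
  P4: blocked at fork node V9 ∈ conditioning set.
  P5: blocked at fork node V9 ∈ conditioning set.
{V4, V9} does not satisfy the backdoor criterion.

No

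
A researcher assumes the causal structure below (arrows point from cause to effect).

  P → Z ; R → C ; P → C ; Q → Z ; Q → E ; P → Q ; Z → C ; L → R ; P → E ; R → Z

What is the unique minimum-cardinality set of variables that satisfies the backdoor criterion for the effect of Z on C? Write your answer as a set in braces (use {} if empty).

{P, R}

Variables eligible for adjustment (non-descendants of Z, excluding Z and C): {E, L, P, Q, R}.
Backdoor paths from Z to C:
  P1: Z <- R -> C
  P2: Z <- P -> C
  P3: Z <- Q <- P -> C
  P4: Z <- Q -> E <- P -> C
The empty set is not sufficient: P1 (Z <- R -> C) has no collider blocking it and no conditioned non-collider, so it is open.
Try {P, R}:
  P1: blocked at fork node R ∈ conditioning set.
  P2: blocked at fork node P ∈ conditioning set.
  P3: blocked at fork node P ∈ conditioning set.
  P4: blocked at collider E (neither it nor any descendant is in the conditioning set).
{P, R} contains no descendant of Z and blocks every backdoor path.
Every element of {P, R} is needed (dropping P leaves P2 open; dropping R leaves P1 open), so no proper subset is valid.
Among all size-2 subsets of the eligible variables, only {P, R} blocks every backdoor path, so it is the unique smallest valid adjustment set.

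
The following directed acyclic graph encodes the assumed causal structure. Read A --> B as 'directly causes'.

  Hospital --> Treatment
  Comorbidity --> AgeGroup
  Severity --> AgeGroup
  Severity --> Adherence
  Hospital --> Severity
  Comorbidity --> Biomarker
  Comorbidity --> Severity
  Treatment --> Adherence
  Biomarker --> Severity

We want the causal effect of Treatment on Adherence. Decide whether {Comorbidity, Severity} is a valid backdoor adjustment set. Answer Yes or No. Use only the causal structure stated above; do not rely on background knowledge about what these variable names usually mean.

Backdoor paths from Treatment to Adherence (paths whose first edge points into Treatment):
  P1: Treatment <- Hospital -> Severity -> Adherence
Condition 1 (no descendant of Treatment in the set): holds — descendants of Treatment are {Adherence}; none are in {Comorbidity, Severity}.
Condition 2 (every backdoor path blocked by {Comorbidity, Severity}):
  P1: blocked at chain node Severity ∈ conditioning set.
{Comorbidity, Severity} satisfies the backdoor criterion.

Yes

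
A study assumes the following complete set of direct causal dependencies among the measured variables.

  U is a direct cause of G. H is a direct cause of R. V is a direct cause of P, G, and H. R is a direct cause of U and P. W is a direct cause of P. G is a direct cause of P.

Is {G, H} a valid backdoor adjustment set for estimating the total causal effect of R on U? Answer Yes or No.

Backdoor paths from R to U (paths whose first edge points into R):
  P1: R <- H <- V -> G <- U
  P2: R <- H <- V -> P <- G <- U
Condition 1 (no descendant of R in the set): FAILS — G is a descendant of R.
Condition 2 (every backdoor path blocked by {G, H}):
  P1: blocked at chain node H ∈ conditioning set.
  P2: blocked at chain node H ∈ conditioning set.
{G, H} does not satisfy the backdoor criterion.

No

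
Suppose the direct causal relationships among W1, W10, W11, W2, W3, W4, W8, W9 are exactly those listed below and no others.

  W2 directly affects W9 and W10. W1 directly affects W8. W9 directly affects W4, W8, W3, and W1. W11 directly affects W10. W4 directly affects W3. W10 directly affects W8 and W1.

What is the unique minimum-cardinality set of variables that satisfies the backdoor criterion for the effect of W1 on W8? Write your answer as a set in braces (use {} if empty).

Variables eligible for adjustment (non-descendants of W1, excluding W1 and W8): {W10, W11, W2, W3, W4, W9}.
Backdoor paths from W1 to W8:
  P1: W1 <- W9 <- W2 -> W10 -> W8
  P2: W1 <- W9 -> W8
  P3: W1 <- W10 <- W2 -> W9 -> W8
  P4: W1 <- W10 -> W8
The empty set is not sufficient: P1 (W1 <- W9 <- W2 -> W10 -> W8) has no collider blocking it and no conditioned non-collider, so it is open.
Try {W10, W9}:
  P1: blocked at chain node W9 ∈ conditioning set.
  P2: blocked at fork node W9 ∈ conditioning set.
  P3: blocked at chain node W10 ∈ conditioning set.
  P4: blocked at fork node W10 ∈ conditioning set.
{W10, W9} contains no descendant of W1 and blocks every backdoor path.
Every element of {W10, W9} is needed (dropping W10 leaves P4 open; dropping W9 leaves P2 open), so no proper subset is valid.
Among all size-2 subsets of the eligible variables, only {W10, W9} blocks every backdoor path, so it is the unique smallest valid adjustment set.

{W10, W9}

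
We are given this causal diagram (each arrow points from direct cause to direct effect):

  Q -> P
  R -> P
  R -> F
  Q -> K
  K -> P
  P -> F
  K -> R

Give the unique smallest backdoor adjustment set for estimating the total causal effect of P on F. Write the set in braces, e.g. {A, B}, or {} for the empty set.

{R}

Variables eligible for adjustment (non-descendants of P, excluding P and F): {K, Q, R}.
Backdoor paths from P to F:
  P1: P <- Q -> K -> R -> F
  P2: P <- K -> R -> F
  P3: P <- R -> F
The empty set is not sufficient: P1 (P <- Q -> K -> R -> F) has no collider blocking it and no conditioned non-collider, so it is open.
Try {R}:
  P1: blocked at chain node R ∈ conditioning set.
  P2: blocked at chain node R ∈ conditioning set.
  P3: blocked at fork node R ∈ conditioning set.
{R} contains no descendant of P and blocks every backdoor path.
No other singleton works — e.g. {Q} leaves P2 open — so {R} is the unique smallest valid adjustment set.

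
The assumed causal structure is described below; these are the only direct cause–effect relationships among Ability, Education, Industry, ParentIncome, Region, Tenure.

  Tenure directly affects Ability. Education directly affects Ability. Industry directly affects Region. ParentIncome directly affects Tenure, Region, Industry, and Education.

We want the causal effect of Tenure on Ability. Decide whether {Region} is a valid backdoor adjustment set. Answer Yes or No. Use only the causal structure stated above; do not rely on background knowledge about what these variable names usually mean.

Backdoor paths from Tenure to Ability (paths whose first edge points into Tenure):
  P1: Tenure <- ParentIncome -> Education -> Ability
Condition 1 (no descendant of Tenure in the set): holds — descendants of Tenure are {Ability}; none are in {Region}.
Condition 2 (every backdoor path blocked by {Region}):
  P1: open — no interior node is in the conditioning set.
{Region} does not satisfy the backdoor criterion.

No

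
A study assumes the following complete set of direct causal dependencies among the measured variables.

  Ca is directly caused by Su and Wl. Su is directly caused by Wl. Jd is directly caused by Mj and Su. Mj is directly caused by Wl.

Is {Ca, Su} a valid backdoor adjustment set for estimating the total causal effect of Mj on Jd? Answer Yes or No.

Backdoor paths from Mj to Jd (paths whose first edge points into Mj):
  P1: Mj <- Wl -> Su -> Jd
  P2: Mj <- Wl -> Ca <- Su -> Jd
Condition 1 (no descendant of Mj in the set): holds — descendants of Mj are {Jd}; none are in {Ca, Su}.
Condition 2 (every backdoor path blocked by {Ca, Su}):
  P1: blocked at chain node Su ∈ conditioning set.
  P2: blocked at fork node Su ∈ conditioning set.
{Ca, Su} satisfies the backdoor criterion.

Yes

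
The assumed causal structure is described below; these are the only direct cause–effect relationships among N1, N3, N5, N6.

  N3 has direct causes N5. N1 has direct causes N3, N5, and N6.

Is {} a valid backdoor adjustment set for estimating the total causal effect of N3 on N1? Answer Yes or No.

Backdoor paths from N3 to N1 (paths whose first edge points into N3):
  P1: N3 <- N5 -> N1
Condition 1 (no descendant of N3 in the set): holds — descendants of N3 are {N1}; none are in {}.
Condition 2 (every backdoor path blocked by {}):
  P1: open — no interior node is in the conditioning set.
{} does not satisfy the backdoor criterion.

No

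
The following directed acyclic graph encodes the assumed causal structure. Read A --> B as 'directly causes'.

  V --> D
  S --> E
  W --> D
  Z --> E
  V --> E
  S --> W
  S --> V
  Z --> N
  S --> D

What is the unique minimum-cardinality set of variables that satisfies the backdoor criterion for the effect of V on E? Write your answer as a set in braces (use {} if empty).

Variables eligible for adjustment (non-descendants of V, excluding V and E): {N, S, W, Z}.
Backdoor paths from V to E:
  P1: V <- S -> E
The empty set is not sufficient: P1 (V <- S -> E) has no collider blocking it and no conditioned non-collider, so it is open.
Try {S}:
  P1: blocked at fork node S ∈ conditioning set.
{S} contains no descendant of V and blocks every backdoor path.
No other singleton works — e.g. {Z} leaves P1 open — so {S} is the unique smallest valid adjustment set.

{S}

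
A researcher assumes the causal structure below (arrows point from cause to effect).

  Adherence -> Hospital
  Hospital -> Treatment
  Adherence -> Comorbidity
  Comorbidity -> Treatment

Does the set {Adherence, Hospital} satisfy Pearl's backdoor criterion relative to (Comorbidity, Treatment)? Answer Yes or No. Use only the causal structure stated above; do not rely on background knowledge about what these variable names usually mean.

Backdoor paths from Comorbidity to Treatment (paths whose first edge points into Comorbidity):
  P1: Comorbidity <- Adherence -> Hospital -> Treatment
Condition 1 (no descendant of Comorbidity in the set): holds — descendants of Comorbidity are {Treatment}; none are in {Adherence, Hospital}.
Condition 2 (every backdoor path blocked by {Adherence, Hospital}):
  P1: blocked at fork node Adherence ∈ conditioning set.
{Adherence, Hospital} satisfies the backdoor criterion.

Yes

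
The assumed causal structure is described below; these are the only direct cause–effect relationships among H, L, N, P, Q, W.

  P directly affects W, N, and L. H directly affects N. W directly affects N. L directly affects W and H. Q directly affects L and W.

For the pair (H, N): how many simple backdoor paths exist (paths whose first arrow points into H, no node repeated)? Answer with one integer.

A backdoor path from H to N is any simple undirected path whose first edge points into H (i.e. leaves H via a parent).
Parents of H: {L}.
Enumerating:
  P1: H <- L <- P -> W -> N
  P2: H <- L <- P -> N
  P3: H <- L <- Q -> W <- P -> N
  P4: H <- L <- Q -> W -> N
  P5: H <- L -> W <- P -> N
  P6: H <- L -> W -> N
That exhausts the simple backdoor paths. Count: 6.

6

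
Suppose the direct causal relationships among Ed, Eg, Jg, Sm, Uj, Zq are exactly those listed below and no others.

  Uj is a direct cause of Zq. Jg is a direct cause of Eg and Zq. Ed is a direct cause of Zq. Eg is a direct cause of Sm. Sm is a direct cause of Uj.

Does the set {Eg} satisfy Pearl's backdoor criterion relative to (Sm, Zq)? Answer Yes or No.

Yes

Backdoor paths from Sm to Zq (paths whose first edge points into Sm):
  P1: Sm <- Eg <- Jg -> Zq
Condition 1 (no descendant of Sm in the set): holds — descendants of Sm are {Uj, Zq}; none are in {Eg}.
Condition 2 (every backdoor path blocked by {Eg}):
  P1: blocked at chain node Eg ∈ conditioning set.
{Eg} satisfies the backdoor criterion.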